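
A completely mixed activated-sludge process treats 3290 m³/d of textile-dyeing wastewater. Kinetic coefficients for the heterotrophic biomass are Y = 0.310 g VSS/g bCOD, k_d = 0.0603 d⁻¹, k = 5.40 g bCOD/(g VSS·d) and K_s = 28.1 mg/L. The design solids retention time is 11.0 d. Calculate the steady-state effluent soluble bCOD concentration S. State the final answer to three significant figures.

S ≈ 2.79 mg/L

For a completely mixed reactor with recycle the Lawrence–McCarty relation gives S = K_s·(1 + k_d·θ_c) / [θ_c·(Y·k − k_d) − 1] = 28.1 × (1 + 0.0603 × 11.0) / [11.0 × (0.310 × 5.40 − 0.0603) − 1] = 46.74 / 16.75 = 2.790 mg/L.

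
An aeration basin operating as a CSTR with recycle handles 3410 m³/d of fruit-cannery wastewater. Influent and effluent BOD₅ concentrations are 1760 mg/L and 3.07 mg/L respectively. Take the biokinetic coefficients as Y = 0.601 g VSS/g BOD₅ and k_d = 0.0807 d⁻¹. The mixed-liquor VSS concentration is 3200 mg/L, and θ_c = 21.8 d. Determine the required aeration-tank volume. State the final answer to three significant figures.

Steady-state biomass mass balance: V·X·(1 + k_d·θ_c) = Y·Q·(S₀ − S)·θ_c, so V = 0.601 × 3410 × (1760 − 3.07) × 21.8 / [3200 × (1 + 0.0807 × 21.8)] = 7.85×10^7 / 8830 = 8890 m³.

V ≈ 8890 m³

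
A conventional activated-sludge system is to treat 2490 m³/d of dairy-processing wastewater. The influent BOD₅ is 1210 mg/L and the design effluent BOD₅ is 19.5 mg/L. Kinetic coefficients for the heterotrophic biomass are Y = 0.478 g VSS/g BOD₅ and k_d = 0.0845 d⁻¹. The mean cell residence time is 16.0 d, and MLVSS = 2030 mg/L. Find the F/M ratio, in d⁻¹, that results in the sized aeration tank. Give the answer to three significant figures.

F/M ≈ 0.313 d⁻¹

Rearranging the biomass balance for a CMAS with decay, V = Y·Q·ΔS·θ_c / [X·(1+k_d θ_c)] = 0.478 × 2490 × (1210 − 19.5) × 16.0 / [2030 × (1 + 0.0845 × 16.0)] = 2.27×10^7 / 4775 = 4748 m³.
Food-to-microorganism ratio F/M = Q S₀ / (V X) = 2490 × 1210 / (4748 × 2030) = 0.3126 d⁻¹.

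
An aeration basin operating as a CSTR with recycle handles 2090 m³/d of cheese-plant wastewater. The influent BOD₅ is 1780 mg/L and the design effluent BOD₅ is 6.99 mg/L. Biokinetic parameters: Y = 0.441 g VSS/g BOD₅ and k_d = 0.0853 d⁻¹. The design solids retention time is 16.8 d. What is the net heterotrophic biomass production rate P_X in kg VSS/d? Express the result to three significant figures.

Correct the yield for decay: Y_obs = Y/(1 + k_d θ_c) = 0.441 / (1 + 0.0853 × 16.8) = 0.441 / 2.433 = 0.1813.
Substrate removed = Q·(S₀ − S) = 2090 m³/d × (1780 − 6.99) g/m³ = 3.71×10^6 g/d = 3706 kg/d.
Biomass produced: P_X = Y_obs·Q·ΔS = 0.1813 × 3706 ≈ 671.7 kg VSS/d.

P_X ≈ 672 kg VSS/d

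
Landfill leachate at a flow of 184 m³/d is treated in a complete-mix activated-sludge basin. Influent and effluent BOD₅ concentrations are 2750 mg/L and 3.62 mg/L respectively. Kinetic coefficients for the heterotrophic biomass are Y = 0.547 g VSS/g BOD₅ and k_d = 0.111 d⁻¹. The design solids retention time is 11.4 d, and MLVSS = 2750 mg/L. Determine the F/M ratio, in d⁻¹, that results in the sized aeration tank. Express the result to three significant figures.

F/M ≈ 0.364 d⁻¹

Rearranging the biomass balance for a CMAS with decay, V = Y·Q·ΔS·θ_c / [X·(1+k_d θ_c)] = 0.547 × 184 × (2750 − 3.62) × 11.4 / [2750 × (1 + 0.111 × 11.4)] = 3.15×10^6 / 6230 = 505.8 m³.
Food-to-microorganism ratio F/M = Q S₀ / (V X) = 184 × 2750 / (505.8 × 2750) = 0.3638 d⁻¹.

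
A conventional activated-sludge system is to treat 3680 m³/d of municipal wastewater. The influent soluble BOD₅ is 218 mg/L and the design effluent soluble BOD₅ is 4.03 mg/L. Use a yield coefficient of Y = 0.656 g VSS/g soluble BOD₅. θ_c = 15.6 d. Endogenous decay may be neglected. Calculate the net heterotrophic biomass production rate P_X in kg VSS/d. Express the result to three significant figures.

No decay correction is needed, so Y_obs = Y = 0.656.
Q·(S₀ − S) = 3680 × (218 − 4.03) × 10⁻³ = 787.4 kg/d removed.
Biomass produced: P_X = Y_obs·Q·ΔS = 0.6560 × 787.4 ≈ 516.5 kg VSS/d.

P_X ≈ 517 kg VSS/d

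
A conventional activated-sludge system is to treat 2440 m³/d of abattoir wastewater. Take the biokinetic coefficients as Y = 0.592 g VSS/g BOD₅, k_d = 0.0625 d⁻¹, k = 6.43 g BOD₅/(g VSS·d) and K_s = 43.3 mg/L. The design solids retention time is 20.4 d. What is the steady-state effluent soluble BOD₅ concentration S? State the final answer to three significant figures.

Effluent substrate depends only on kinetics and SRT: S = K_s(1 + k_d θ_c) / [θ_c(Yk − k_d) − 1] = 43.3 × (1 + 0.0625 × 20.4) / [20.4 × (0.592 × 6.43 − 0.0625) − 1] = 98.51 / 75.38 = 1.307 mg/L.

S ≈ 1.31 mg/L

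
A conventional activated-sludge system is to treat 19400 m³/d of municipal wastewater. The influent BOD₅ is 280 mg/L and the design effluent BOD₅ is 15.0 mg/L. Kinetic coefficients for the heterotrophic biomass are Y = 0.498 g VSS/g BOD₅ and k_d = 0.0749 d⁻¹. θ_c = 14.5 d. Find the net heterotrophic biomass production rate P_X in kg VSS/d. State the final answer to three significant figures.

P_X ≈ 1230 kg VSS/d

Observed yield with endogenous decay: Y_obs = Y / (1 + k_d·θ_c) = 0.498 / (1 + 0.0749 × 14.5) = 0.498 / 2.086 = 0.2387 g VSS/g BOD₅.
ΔS = 280 − 15.0 = 265.0 mg/L, so the substrate removal rate is 19400 × 265.0/1000 = 5141 kg BOD₅/d.
So the net sludge growth is P_X = 0.2387 × 5141 = 1227 kg VSS/d.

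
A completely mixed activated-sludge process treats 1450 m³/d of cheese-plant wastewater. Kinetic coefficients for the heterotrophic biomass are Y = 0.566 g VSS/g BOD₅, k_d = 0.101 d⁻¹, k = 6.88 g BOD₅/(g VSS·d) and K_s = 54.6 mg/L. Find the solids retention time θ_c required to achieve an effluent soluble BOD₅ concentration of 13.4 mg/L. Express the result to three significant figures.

θ_c ≈ 1.50 d

From 1/θ_c = Y·k·S/(K_s + S) − k_d: Y·k·S/(K_s+S) = 0.566 × 6.88 × 13.4 / (54.6 + 13.4) = 0.7674 d⁻¹.
1/θ_c = 0.7674 − 0.101 = 0.6664 d⁻¹, so θ_c = 1.501 d.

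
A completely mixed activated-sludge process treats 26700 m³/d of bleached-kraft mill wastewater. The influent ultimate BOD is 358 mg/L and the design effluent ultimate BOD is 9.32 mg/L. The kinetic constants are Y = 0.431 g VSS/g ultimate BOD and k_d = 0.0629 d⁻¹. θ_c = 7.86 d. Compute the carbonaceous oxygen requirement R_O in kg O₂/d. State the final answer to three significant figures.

R_O ≈ 5500 kg O₂/d

Observed yield with endogenous decay: Y_obs = Y / (1 + k_d·θ_c) = 0.431 / (1 + 0.0629 × 7.86) = 0.431 / 1.494 = 0.2884 g VSS/g ultimate BOD.
ΔS = 358 − 9.32 = 348.7 mg/L, so the substrate removal rate is 26700 × 348.7/1000 = 9310 kg ultimate BOD/d.
Biomass synthesised: P_X = Y_obs × 9310 = 2685 kg VSS/d.
R_O = Q·ΔS − 1.42 P_X = 9310 − 3813 = 5497 kg O₂/d.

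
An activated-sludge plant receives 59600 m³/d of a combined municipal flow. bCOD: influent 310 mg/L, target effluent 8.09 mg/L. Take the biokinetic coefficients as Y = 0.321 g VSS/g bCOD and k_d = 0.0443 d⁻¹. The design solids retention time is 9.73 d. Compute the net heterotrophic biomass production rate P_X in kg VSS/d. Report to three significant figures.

P_X ≈ 4040 kg VSS/d

The observed yield is Y_obs = Y/(1 + k_d·θ_c) = 0.321 / (1 + 0.0443 × 9.73) = 0.321 / 1.431 = 0.2243 g VSS per g bCOD removed.
Q·(S₀ − S) = 59600 × (310 − 8.09) × 10⁻³ = 17994 kg/d removed.
Biomass produced: P_X = Y_obs·Q·ΔS = 0.2243 × 17994 ≈ 4036 kg VSS/d.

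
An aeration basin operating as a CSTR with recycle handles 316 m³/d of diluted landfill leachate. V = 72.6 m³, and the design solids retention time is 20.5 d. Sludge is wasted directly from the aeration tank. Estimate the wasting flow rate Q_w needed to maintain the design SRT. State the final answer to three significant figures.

Q_w ≈ 3.54 m³/d

Wasting from the aeration tank: Q_w = V / θ_c = 72.60 / 20.5 = 3.541 m³/d.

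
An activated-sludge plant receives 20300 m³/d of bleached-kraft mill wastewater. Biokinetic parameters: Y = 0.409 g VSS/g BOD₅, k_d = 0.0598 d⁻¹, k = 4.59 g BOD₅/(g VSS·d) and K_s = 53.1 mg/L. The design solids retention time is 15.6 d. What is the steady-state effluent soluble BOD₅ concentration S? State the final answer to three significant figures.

S ≈ 3.75 mg/L

Effluent substrate depends only on kinetics and SRT: S = K_s(1 + k_d θ_c) / [θ_c(Yk − k_d) − 1] = 53.1 × (1 + 0.0598 × 15.6) / [15.6 × (0.409 × 4.59 − 0.0598) − 1] = 102.6 / 27.35 = 3.752 mg/L.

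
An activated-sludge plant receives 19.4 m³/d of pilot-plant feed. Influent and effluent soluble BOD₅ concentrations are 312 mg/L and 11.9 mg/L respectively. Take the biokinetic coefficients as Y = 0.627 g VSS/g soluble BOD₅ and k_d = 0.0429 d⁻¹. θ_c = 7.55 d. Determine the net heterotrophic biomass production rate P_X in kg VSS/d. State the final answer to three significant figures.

The observed yield is Y_obs = Y/(1 + k_d·θ_c) = 0.627 / (1 + 0.0429 × 7.55) = 0.627 / 1.324 = 0.4736 g VSS per g soluble BOD₅ removed.
Q·(S₀ − S) = 19.4 × (312 − 11.9) × 10⁻³ = 5.822 kg/d removed.
Biomass produced: P_X = Y_obs·Q·ΔS = 0.4736 × 5.822 ≈ 2.757 kg VSS/d.

P_X ≈ 2.76 kg VSS/d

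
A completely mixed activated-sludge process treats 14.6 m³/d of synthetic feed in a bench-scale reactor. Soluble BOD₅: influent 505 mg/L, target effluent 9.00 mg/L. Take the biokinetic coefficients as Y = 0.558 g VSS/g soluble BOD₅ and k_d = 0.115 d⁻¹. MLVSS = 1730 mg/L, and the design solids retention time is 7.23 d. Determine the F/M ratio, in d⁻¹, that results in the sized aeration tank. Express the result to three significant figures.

F/M ≈ 0.462 d⁻¹

Steady-state biomass mass balance: V·X·(1 + k_d·θ_c) = Y·Q·(S₀ − S)·θ_c, so V = 0.558 × 14.6 × (505 − 9.00) × 7.23 / [1730 × (1 + 0.115 × 7.23)] = 2.92×10^4 / 3168 = 9.221 m³.
Food-to-microorganism ratio F/M = Q S₀ / (V X) = 14.6 × 505 / (9.221 × 1730) = 0.4622 d⁻¹.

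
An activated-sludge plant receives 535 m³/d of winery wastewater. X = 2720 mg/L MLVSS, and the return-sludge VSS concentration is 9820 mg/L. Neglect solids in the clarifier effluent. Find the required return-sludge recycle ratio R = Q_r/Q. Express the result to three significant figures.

R = Q_r/Q = X/(X_r − X) = 2720 / (9820 − 2720) = 0.3831.

R ≈ 0.383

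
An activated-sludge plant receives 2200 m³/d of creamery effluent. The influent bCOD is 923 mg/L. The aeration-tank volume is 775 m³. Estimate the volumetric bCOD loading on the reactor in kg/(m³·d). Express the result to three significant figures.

L_v ≈ 2.62 kg bCOD/(m³·d)

L_v = Q S₀ / V = 2200 × 923 × 10⁻³ / 775.0 = 2.620 kg/(m³·d).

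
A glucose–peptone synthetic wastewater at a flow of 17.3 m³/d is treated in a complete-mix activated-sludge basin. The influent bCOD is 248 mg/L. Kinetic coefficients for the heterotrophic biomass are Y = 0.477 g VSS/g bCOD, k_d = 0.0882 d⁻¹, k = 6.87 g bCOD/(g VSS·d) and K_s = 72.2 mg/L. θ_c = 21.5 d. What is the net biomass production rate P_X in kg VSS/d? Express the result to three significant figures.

P_X ≈ 0.698 kg VSS/d

Effluent substrate depends only on kinetics and SRT: S = K_s(1 + k_d θ_c) / [θ_c(Yk − k_d) − 1] = 72.2 × (1 + 0.0882 × 21.5) / [21.5 × (0.477 × 6.87 − 0.0882) − 1] = 209.1 / 67.56 = 3.095 mg/L.
Observed yield with endogenous decay: Y_obs = Y / (1 + k_d·θ_c) = 0.477 / (1 + 0.0882 × 21.5) = 0.477 / 2.896 = 0.1647 g VSS/g bCOD.
Q·(S₀ − S) = 17.3 × (248 − 3.10) × 10⁻³ = 4.237 kg/d removed.
P_X = Y_obs · Q(S₀ − S) = 0.1647 × 4.237 = 0.6978 kg VSS/d.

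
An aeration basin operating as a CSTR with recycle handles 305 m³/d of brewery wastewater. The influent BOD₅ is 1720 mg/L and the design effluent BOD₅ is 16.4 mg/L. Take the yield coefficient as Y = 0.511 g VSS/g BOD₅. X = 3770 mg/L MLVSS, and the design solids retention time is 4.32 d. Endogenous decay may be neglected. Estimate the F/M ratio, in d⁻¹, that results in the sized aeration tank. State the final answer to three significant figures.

F/M ≈ 0.457 d⁻¹

V·X = Y·Q·ΔS·θ_c gives V = 0.511 × 305 × (1720 − 16.4) × 4.32 / 3770 = 304.3 m³.
F/M = applied load / biomass = Q·S₀/(V·X) = 305 × 1720 / (304.3 × 3770) = 0.4574 d⁻¹.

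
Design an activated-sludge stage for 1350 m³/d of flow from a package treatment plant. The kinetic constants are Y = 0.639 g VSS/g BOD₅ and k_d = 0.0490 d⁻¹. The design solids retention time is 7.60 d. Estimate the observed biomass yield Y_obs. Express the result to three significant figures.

Y_obs ≈ 0.466 g VSS/g BOD₅

Correct the yield for decay: Y_obs = Y/(1 + k_d θ_c) = 0.639 / (1 + 0.0490 × 7.60) = 0.639 / 1.372 = 0.4656.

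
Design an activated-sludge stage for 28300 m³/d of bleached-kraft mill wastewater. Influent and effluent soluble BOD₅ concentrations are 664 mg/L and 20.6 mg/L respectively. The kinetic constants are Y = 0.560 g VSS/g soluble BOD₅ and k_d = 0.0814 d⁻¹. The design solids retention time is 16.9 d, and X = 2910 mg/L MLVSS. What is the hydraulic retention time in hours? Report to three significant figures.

τ ≈ 21.1 h

From the SRT design equation V = Y Q (S₀−S) θ_c / [X (1 + k_d θ_c)] = 0.560 × 28300 × (664 − 20.6) × 16.9 / [2910 × (1 + 0.0814 × 16.9)] = 1.72×10^8 / 6913 = 24927 m³.
Hydraulic retention time τ = V/Q = 24927 / 28300 = 0.8808 d = 21.14 h.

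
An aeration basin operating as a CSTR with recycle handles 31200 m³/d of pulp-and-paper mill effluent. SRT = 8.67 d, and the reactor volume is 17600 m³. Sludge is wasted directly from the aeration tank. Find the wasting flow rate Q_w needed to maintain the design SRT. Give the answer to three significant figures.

Q_w ≈ 2030 m³/d

Wasting from the aeration tank: Q_w = V / θ_c = 17600 / 8.67 = 2030 m³/d.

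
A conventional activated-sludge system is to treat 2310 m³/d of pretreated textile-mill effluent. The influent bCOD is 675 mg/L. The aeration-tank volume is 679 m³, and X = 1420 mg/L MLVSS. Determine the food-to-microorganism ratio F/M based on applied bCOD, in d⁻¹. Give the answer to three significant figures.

Food-to-microorganism ratio F/M = Q S₀ / (V X) = 2310 × 675 / (679.0 × 1420) = 1.617 d⁻¹.

F/M ≈ 1.62 d⁻¹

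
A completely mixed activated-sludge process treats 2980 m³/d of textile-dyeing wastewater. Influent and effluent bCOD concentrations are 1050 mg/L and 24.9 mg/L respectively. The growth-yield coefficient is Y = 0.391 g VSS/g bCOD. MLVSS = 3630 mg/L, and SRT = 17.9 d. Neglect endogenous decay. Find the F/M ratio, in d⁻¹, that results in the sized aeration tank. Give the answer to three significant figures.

Biomass mass balance (decay neglected): V·X = Y·Q·(S₀ − S)·θ_c, so V = 0.391 × 2980 × (1050 − 24.9) × 17.9 / 3630 = 5890 m³.
Food-to-microorganism ratio F/M = Q S₀ / (V X) = 2980 × 1050 / (5890 × 3630) = 0.1464 d⁻¹.

F/M ≈ 0.146 d⁻¹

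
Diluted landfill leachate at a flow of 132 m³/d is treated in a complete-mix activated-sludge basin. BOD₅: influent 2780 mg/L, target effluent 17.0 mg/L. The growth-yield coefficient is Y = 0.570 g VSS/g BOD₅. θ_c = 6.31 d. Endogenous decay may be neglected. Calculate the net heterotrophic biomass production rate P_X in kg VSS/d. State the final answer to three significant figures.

No decay correction is needed, so Y_obs = Y = 0.570.
Mass of BOD₅ removed per day: Q(S₀ − S) = 132 × 2763 g/m³ = 364.7 kg/d.
So the net sludge growth is P_X = 0.5700 × 364.7 = 207.9 kg VSS/d.

P_X ≈ 208 kg VSS/d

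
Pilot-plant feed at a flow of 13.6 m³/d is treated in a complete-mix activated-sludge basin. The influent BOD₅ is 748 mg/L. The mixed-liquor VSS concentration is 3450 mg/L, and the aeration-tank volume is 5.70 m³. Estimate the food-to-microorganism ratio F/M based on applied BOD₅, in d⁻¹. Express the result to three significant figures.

Food-to-microorganism ratio F/M = Q S₀ / (V X) = 13.6 × 748 / (5.700 × 3450) = 0.5173 d⁻¹.

F/M ≈ 0.517 d⁻¹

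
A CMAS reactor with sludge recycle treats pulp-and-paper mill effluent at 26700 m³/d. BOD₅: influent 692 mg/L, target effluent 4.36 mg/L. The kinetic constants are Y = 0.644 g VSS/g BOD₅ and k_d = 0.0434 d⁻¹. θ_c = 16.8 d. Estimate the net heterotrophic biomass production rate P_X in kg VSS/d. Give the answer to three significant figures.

Y_obs = Y / (1 + k_d θ_c) = 0.644 / (1 + 0.0434 × 16.8) = 0.644 / 1.729 = 0.3724.
Q·(S₀ − S) = 26700 × (692 − 4.36) × 10⁻³ = 18360 kg/d removed.
Net biomass production P_X = Y_obs × Q·(S₀ − S) = 0.3724 × 18360 = 6838 kg VSS/d.

P_X ≈ 6840 kg VSS/d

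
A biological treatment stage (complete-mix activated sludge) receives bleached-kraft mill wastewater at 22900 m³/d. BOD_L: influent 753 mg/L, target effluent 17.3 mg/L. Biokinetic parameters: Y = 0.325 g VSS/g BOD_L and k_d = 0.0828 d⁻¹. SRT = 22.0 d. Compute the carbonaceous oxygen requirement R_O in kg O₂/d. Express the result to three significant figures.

R_O ≈ 14100 kg O₂/d

Correct the yield for decay: Y_obs = Y/(1 + k_d θ_c) = 0.325 / (1 + 0.0828 × 22.0) = 0.325 / 2.822 = 0.1152.
Mass of BOD_L removed per day: Q(S₀ − S) = 22900 × 735.7 g/m³ = 16848 kg/d.
Biomass synthesised: P_X = Y_obs × 16848 = 1941 kg VSS/d.
Carbonaceous O₂ demand = substrate oxidised − cell-mass equivalent = 16848 − 1.42 × 1941 = 14092 kg O₂/d.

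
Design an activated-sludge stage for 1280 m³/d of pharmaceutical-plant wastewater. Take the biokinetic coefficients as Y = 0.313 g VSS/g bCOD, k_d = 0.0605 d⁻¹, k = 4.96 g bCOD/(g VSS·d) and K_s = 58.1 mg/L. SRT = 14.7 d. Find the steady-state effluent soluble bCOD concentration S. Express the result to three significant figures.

For a completely mixed reactor with recycle the Lawrence–McCarty relation gives S = K_s·(1 + k_d·θ_c) / [θ_c·(Y·k − k_d) − 1] = 58.1 × (1 + 0.0605 × 14.7) / [14.7 × (0.313 × 4.96 − 0.0605) − 1] = 109.8 / 20.93 = 5.244 mg/L.

S ≈ 5.24 mg/L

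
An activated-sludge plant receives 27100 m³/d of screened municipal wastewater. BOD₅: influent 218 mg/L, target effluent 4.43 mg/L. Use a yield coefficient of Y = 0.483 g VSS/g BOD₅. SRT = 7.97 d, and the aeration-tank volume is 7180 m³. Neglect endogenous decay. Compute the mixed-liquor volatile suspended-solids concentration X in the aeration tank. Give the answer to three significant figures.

X = Y·Q·ΔS·θ_c / V = 0.483 × 27100 × (218 − 4.43) × 7.97 / 7180 = 3103 mg/L.

X ≈ 3100 mg/L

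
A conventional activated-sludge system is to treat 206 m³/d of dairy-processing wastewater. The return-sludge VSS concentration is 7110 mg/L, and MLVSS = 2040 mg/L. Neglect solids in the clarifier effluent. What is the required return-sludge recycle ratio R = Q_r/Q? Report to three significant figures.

R = Q_r/Q = X/(X_r − X) = 2040 / (7110 − 2040) = 0.4024.

R ≈ 0.402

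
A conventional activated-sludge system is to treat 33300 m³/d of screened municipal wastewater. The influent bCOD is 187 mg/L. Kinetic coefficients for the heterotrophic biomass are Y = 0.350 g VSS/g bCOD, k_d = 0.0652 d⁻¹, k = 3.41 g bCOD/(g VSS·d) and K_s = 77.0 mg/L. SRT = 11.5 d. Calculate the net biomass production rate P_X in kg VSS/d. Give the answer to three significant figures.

For a completely mixed reactor with recycle the Lawrence–McCarty relation gives S = K_s·(1 + k_d·θ_c) / [θ_c·(Y·k − k_d) − 1] = 77.0 × (1 + 0.0652 × 11.5) / [11.5 × (0.350 × 3.41 − 0.0652) − 1] = 134.7 / 11.98 = 11.25 mg/L.
Y_obs = Y / (1 + k_d θ_c) = 0.350 / (1 + 0.0652 × 11.5) = 0.350 / 1.750 = 0.2000.
Mass of bCOD removed per day: Q(S₀ − S) = 33300 × 175.7 g/m³ = 5851 kg/d.
Net biomass production P_X = Y_obs × Q·(S₀ − S) = 0.2000 × 5851 = 1170 kg VSS/d.

P_X ≈ 1170 kg VSS/d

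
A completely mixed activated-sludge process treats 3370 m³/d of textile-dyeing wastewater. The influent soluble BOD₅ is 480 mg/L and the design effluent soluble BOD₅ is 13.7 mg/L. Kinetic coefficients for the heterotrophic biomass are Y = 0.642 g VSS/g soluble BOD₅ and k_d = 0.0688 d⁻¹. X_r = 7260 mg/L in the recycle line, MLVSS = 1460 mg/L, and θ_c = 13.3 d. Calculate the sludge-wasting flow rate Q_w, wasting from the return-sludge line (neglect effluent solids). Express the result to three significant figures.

Q_w ≈ 72.6 m³/d

Steady-state biomass mass balance: V·X·(1 + k_d·θ_c) = Y·Q·(S₀ − S)·θ_c, so V = 0.642 × 3370 × (480 − 13.7) × 13.3 / [1460 × (1 + 0.0688 × 13.3)] = 1.34×10^7 / 2796 = 4799 m³.
θ_c = V·X/(Q_w·X_r) when wasting from the recycle, so Q_w = V·X/(θ_c·X_r) = 4799 × 1460 / (13.3 × 7260) = 72.56 m³/d.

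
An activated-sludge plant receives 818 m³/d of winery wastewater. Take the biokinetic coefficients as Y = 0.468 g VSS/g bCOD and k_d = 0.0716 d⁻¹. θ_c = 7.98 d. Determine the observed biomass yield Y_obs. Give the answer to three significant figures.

Y_obs ≈ 0.298 g VSS/g bCOD

The observed yield is Y_obs = Y/(1 + k_d·θ_c) = 0.468 / (1 + 0.0716 × 7.98) = 0.468 / 1.571 = 0.2978 g VSS per g bCOD removed.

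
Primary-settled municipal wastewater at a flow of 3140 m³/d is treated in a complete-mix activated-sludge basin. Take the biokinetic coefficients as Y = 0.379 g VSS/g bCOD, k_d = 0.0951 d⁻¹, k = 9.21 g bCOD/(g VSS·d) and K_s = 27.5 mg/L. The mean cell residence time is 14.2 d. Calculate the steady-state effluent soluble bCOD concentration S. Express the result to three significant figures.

Effluent substrate depends only on kinetics and SRT: S = K_s(1 + k_d θ_c) / [θ_c(Yk − k_d) − 1] = 27.5 × (1 + 0.0951 × 14.2) / [14.2 × (0.379 × 9.21 − 0.0951) − 1] = 64.64 / 47.22 = 1.369 mg/L.

S ≈ 1.37 mg/L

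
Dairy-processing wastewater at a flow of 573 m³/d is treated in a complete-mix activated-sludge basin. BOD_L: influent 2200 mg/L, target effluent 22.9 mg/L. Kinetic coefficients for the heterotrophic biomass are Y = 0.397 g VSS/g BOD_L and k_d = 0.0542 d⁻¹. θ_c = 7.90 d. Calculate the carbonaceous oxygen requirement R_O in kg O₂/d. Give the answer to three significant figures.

The observed yield is Y_obs = Y/(1 + k_d·θ_c) = 0.397 / (1 + 0.0542 × 7.90) = 0.397 / 1.428 = 0.2780 g VSS per g BOD_L removed.
Q·(S₀ − S) = 573 × (2200 − 22.9) × 10⁻³ = 1247 kg/d removed.
Net sludge production P_X = 0.2780 × 1247 = 346.8 kg VSS/d.
R_O = Q·ΔS − 1.42 P_X = 1247 − 492.4 = 755.1 kg O₂/d.

R_O ≈ 755 kg O₂/d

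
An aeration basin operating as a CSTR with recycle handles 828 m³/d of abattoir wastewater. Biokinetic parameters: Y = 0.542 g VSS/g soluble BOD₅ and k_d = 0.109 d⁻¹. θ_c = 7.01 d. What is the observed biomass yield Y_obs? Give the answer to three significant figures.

Y_obs ≈ 0.307 g VSS/g soluble BOD₅

Observed yield with endogenous decay: Y_obs = Y / (1 + k_d·θ_c) = 0.542 / (1 + 0.109 × 7.01) = 0.542 / 1.764 = 0.3072 g VSS/g soluble BOD₅.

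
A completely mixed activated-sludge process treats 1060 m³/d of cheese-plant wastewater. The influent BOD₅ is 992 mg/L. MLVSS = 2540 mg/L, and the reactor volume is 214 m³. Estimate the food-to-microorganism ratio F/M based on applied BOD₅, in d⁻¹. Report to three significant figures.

F/M ≈ 1.93 d⁻¹

F/M = applied load / biomass = Q·S₀/(V·X) = 1060 × 992 / (214.0 × 2540) = 1.935 d⁻¹.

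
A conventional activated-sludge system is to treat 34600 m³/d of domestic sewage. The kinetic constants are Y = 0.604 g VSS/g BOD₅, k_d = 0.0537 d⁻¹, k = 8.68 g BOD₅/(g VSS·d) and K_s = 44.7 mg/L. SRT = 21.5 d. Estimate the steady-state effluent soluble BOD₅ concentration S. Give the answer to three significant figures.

S ≈ 0.871 mg/L

Effluent substrate depends only on kinetics and SRT: S = K_s(1 + k_d θ_c) / [θ_c(Yk − k_d) − 1] = 44.7 × (1 + 0.0537 × 21.5) / [21.5 × (0.604 × 8.68 − 0.0537) − 1] = 96.31 / 110.6 = 0.8711 mg/L.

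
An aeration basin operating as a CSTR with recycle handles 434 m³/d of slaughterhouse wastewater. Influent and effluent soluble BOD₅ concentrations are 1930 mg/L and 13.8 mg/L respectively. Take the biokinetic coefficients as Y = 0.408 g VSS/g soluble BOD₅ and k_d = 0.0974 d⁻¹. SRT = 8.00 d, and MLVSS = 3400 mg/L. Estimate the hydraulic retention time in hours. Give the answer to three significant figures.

Steady-state biomass mass balance: V·X·(1 + k_d·θ_c) = Y·Q·(S₀ − S)·θ_c, so V = 0.408 × 434 × (1930 − 13.8) × 8.00 / [3400 × (1 + 0.0974 × 8.00)] = 2.71×10^6 / 6049 = 448.7 m³.
τ = V/Q = 448.7/434 = 1.034 d, or 24.81 h.

τ ≈ 24.8 h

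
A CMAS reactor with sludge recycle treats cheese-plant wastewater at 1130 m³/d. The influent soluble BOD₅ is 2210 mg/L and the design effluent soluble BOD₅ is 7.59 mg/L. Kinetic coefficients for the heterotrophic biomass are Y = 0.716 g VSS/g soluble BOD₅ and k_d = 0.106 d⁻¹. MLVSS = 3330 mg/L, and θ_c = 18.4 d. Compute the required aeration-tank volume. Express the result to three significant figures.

V ≈ 3340 m³

From the SRT design equation V = Y Q (S₀−S) θ_c / [X (1 + k_d θ_c)] = 0.716 × 1130 × (2210 − 7.59) × 18.4 / [3330 × (1 + 0.106 × 18.4)] = 3.28×10^7 / 9825 = 3337 m³.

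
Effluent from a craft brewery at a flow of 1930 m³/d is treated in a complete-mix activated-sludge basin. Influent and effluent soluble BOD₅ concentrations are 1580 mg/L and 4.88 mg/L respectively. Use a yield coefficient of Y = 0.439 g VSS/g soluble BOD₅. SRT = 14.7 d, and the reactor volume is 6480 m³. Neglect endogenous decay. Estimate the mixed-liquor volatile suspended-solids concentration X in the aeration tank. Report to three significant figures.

X ≈ 3030 mg/L

X = Y·Q·ΔS·θ_c / V = 0.439 × 1930 × (1580 − 4.88) × 14.7 / 6480 = 3027 mg/L.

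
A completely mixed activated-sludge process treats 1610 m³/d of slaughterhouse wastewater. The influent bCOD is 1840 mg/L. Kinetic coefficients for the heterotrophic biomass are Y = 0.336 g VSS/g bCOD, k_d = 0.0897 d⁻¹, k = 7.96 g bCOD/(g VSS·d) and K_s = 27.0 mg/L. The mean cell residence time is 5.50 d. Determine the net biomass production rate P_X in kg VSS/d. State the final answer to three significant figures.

Effluent substrate depends only on kinetics and SRT: S = K_s(1 + k_d θ_c) / [θ_c(Yk − k_d) − 1] = 27.0 × (1 + 0.0897 × 5.50) / [5.50 × (0.336 × 7.96 − 0.0897) − 1] = 40.32 / 13.22 = 3.051 mg/L.
The observed yield is Y_obs = Y/(1 + k_d·θ_c) = 0.336 / (1 + 0.0897 × 5.50) = 0.336 / 1.493 = 0.2250 g VSS per g bCOD removed.
Q·(S₀ − S) = 1610 × (1840 − 3.05) × 10⁻³ = 2957 kg/d removed.
Net biomass production P_X = Y_obs × Q·(S₀ − S) = 0.2250 × 2957 = 665.4 kg VSS/d.

P_X ≈ 665 kg VSS/d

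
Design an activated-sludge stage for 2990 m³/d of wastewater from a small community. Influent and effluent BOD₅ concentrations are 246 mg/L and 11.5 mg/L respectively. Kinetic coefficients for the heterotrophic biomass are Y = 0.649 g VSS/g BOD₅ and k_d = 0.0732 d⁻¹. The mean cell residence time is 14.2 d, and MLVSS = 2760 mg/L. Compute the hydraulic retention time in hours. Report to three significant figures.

Rearranging the biomass balance for a CMAS with decay, V = Y·Q·ΔS·θ_c / [X·(1+k_d θ_c)] = 0.649 × 2990 × (246 − 11.5) × 14.2 / [2760 × (1 + 0.0732 × 14.2)] = 6.46×10^6 / 5629 = 1148 m³.
Hydraulic retention time τ = V/Q = 1148 / 2990 = 0.3839 d = 9.214 h.

τ ≈ 9.21 h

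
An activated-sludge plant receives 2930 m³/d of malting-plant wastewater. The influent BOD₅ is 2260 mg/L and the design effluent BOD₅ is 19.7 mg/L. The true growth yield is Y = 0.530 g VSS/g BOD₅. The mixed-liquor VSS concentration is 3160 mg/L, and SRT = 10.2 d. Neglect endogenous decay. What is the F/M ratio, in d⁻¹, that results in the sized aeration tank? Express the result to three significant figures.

F/M ≈ 0.187 d⁻¹

With k_d = 0 the design equation reduces to V = Y Q (S₀−S) θ_c / X = 0.530 × 2930 × (2260 − 19.7) × 10.2 / 3160 = 11230 m³.
Food-to-microorganism ratio F/M = Q S₀ / (V X) = 2930 × 2260 / (11230 × 3160) = 0.1866 d⁻¹.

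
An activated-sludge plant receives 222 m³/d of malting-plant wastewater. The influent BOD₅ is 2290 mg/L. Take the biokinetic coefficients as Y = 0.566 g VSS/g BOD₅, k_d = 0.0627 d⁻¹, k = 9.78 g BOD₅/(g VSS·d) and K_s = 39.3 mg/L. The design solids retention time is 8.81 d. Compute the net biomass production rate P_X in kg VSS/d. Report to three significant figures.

P_X ≈ 185 kg VSS/d

For a completely mixed reactor with recycle the Lawrence–McCarty relation gives S = K_s·(1 + k_d·θ_c) / [θ_c·(Y·k − k_d) − 1] = 39.3 × (1 + 0.0627 × 8.81) / [8.81 × (0.566 × 9.78 − 0.0627) − 1] = 61.01 / 47.22 = 1.292 mg/L.
Observed yield with endogenous decay: Y_obs = Y / (1 + k_d·θ_c) = 0.566 / (1 + 0.0627 × 8.81) = 0.566 / 1.552 = 0.3646 g VSS/g BOD₅.
ΔS = 2290 − 1.29 = 2289 mg/L, so the substrate removal rate is 222 × 2289/1000 = 508.1 kg BOD₅/d.
So the net sludge growth is P_X = 0.3646 × 508.1 = 185.3 kg VSS/d.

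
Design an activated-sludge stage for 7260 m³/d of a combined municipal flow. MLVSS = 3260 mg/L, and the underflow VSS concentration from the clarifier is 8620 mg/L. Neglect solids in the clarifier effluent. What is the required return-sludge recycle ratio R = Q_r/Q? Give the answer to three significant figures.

Solids balance on the clarifier gives (1+R)X = R·X_r, so R = X/(X_r − X) = 3260 / (8620 − 3260) = 0.6082.

R ≈ 0.608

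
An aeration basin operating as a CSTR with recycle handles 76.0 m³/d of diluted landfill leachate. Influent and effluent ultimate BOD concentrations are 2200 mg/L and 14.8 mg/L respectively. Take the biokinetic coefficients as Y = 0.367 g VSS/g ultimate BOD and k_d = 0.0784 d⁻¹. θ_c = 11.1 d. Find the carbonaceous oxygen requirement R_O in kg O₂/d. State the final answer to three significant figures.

The observed yield is Y_obs = Y/(1 + k_d·θ_c) = 0.367 / (1 + 0.0784 × 11.1) = 0.367 / 1.870 = 0.1962 g VSS per g ultimate BOD removed.
Q·(S₀ − S) = 76.0 × (2200 − 14.8) × 10⁻³ = 166.1 kg/d removed.
Net sludge production P_X = 0.1962 × 166.1 = 32.59 kg VSS/d.
R_O = Q·(S₀ − S) − 1.42·P_X = 166.1 − 1.42 × 32.59 = 119.8 kg O₂/d.

R_O ≈ 120 kg O₂/d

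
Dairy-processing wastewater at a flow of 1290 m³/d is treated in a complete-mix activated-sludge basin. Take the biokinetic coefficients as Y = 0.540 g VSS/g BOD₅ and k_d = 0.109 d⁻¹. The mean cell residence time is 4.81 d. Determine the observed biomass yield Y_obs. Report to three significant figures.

Y_obs = Y / (1 + k_d θ_c) = 0.540 / (1 + 0.109 × 4.81) = 0.540 / 1.524 = 0.3543.

Y_obs ≈ 0.354 g VSS/g BOD₅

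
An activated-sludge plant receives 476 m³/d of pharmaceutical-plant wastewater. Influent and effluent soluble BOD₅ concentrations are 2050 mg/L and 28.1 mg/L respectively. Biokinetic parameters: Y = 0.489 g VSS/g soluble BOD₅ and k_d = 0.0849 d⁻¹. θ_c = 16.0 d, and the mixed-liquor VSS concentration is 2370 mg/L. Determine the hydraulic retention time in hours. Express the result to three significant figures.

τ ≈ 67.9 h

From the SRT design equation V = Y Q (S₀−S) θ_c / [X (1 + k_d θ_c)] = 0.489 × 476 × (2050 − 28.1) × 16.0 / [2370 × (1 + 0.0849 × 16.0)] = 7.53×10^6 / 5589 = 1347 m³.
HRT = V/Q = 1347 m³ / 476 m³·d⁻¹ = 2.830 d × 24 = 67.93 h.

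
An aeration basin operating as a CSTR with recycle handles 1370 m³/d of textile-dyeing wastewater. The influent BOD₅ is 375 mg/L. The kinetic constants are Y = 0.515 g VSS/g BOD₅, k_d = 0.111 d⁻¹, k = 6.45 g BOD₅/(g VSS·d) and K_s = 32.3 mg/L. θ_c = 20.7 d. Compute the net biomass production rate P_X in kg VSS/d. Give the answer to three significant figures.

P_X ≈ 79.9 kg VSS/d

Effluent substrate depends only on kinetics and SRT: S = K_s(1 + k_d θ_c) / [θ_c(Yk − k_d) − 1] = 32.3 × (1 + 0.111 × 20.7) / [20.7 × (0.515 × 6.45 − 0.111) − 1] = 106.5 / 65.46 = 1.627 mg/L.
Observed yield with endogenous decay: Y_obs = Y / (1 + k_d·θ_c) = 0.515 / (1 + 0.111 × 20.7) = 0.515 / 3.298 = 0.1562 g VSS/g BOD₅.
Mass of BOD₅ removed per day: Q(S₀ − S) = 1370 × 373.4 g/m³ = 511.5 kg/d.
Biomass produced: P_X = Y_obs·Q·ΔS = 0.1562 × 511.5 ≈ 79.88 kg VSS/d.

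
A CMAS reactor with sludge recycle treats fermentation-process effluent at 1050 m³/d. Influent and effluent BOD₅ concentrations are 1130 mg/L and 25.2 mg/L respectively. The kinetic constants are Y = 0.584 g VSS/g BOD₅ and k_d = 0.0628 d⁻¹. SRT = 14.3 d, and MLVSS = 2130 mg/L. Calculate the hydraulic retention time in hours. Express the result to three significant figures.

τ ≈ 54.8 h

From the SRT design equation V = Y Q (S₀−S) θ_c / [X (1 + k_d θ_c)] = 0.584 × 1050 × (1130 − 25.2) × 14.3 / [2130 × (1 + 0.0628 × 14.3)] = 9.69×10^6 / 4043 = 2396 m³.
τ = V/Q = 2396/1050 = 2.282 d, or 54.77 h.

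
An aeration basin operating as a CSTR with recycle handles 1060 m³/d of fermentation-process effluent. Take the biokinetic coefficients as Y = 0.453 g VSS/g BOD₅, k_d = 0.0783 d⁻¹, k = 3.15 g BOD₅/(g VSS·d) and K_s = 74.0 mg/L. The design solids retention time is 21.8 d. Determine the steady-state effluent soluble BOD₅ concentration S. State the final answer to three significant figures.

Effluent substrate depends only on kinetics and SRT: S = K_s(1 + k_d θ_c) / [θ_c(Yk − k_d) − 1] = 74.0 × (1 + 0.0783 × 21.8) / [21.8 × (0.453 × 3.15 − 0.0783) − 1] = 200.3 / 28.40 = 7.053 mg/L.

S ≈ 7.05 mg/L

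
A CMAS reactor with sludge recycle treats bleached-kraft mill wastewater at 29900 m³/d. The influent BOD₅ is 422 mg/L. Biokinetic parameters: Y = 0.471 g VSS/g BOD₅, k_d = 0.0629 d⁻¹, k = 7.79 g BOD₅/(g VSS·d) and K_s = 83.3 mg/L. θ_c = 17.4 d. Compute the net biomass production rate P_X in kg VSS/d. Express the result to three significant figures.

P_X ≈ 2820 kg VSS/d

For a completely mixed reactor with recycle the Lawrence–McCarty relation gives S = K_s·(1 + k_d·θ_c) / [θ_c·(Y·k − k_d) − 1] = 83.3 × (1 + 0.0629 × 17.4) / [17.4 × (0.471 × 7.79 − 0.0629) − 1] = 174.5 / 61.75 = 2.826 mg/L.
Y_obs = Y / (1 + k_d θ_c) = 0.471 / (1 + 0.0629 × 17.4) = 0.471 / 2.094 = 0.2249.
Substrate removed = Q·(S₀ − S) = 29900 m³/d × (422 − 2.83) g/m³ = 1.25×10^7 g/d = 12533 kg/d.
Net biomass production P_X = Y_obs × Q·(S₀ − S) = 0.2249 × 12533 = 2818 kg VSS/d.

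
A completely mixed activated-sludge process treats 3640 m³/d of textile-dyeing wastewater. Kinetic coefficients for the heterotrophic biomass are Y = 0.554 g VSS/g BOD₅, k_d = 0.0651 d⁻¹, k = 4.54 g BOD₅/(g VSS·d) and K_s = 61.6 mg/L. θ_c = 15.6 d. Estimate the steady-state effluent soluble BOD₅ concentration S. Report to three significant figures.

From the Monod/SRT balance for a CMAS, S = K_s·(1+k_d θ_c)/[θ_c·(Y k − k_d) − 1] = 61.6 × (1 + 0.0651 × 15.6) / [15.6 × (0.554 × 4.54 − 0.0651) − 1] = 124.2 / 37.22 = 3.336 mg/L.

S ≈ 3.34 mg/L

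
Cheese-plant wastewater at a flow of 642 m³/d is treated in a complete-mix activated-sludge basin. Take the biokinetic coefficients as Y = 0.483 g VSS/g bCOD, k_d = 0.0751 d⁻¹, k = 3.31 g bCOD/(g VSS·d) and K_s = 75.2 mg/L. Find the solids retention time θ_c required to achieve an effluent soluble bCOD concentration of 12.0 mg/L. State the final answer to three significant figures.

θ_c ≈ 6.90 d

Specific growth rate at S = 12.0 mg/L: μ = YkS/(K_s+S) = 0.483·3.31·12.0/(75.2+12.0) = 0.2200 d⁻¹.
1/θ_c = 0.2200 − 0.0751 = 0.1449 d⁻¹, so θ_c = 6.901 d.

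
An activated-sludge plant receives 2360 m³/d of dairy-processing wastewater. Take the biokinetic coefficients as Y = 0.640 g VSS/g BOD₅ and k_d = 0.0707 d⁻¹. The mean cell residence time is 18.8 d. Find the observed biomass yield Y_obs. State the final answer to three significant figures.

Y_obs ≈ 0.275 g VSS/g BOD₅

Y_obs = Y / (1 + k_d θ_c) = 0.640 / (1 + 0.0707 × 18.8) = 0.640 / 2.329 = 0.2748.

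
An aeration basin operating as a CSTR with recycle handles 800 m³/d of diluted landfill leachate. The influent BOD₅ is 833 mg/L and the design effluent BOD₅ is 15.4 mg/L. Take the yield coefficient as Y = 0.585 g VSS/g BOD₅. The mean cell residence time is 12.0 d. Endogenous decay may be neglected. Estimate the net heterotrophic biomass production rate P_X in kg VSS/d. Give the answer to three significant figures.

No decay correction is needed, so Y_obs = Y = 0.585.
Substrate removed = Q·(S₀ − S) = 800 m³/d × (833 − 15.4) g/m³ = 6.54×10^5 g/d = 654.1 kg/d.
Net biomass production P_X = Y_obs × Q·(S₀ − S) = 0.5850 × 654.1 = 382.6 kg VSS/d.

P_X ≈ 383 kg VSS/d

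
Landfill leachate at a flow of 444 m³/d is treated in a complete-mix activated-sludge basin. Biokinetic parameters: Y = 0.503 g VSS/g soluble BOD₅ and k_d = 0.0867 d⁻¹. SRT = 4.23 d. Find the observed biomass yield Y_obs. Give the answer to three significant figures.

Y_obs ≈ 0.368 g VSS/g soluble BOD₅

Observed yield with endogenous decay: Y_obs = Y / (1 + k_d·θ_c) = 0.503 / (1 + 0.0867 × 4.23) = 0.503 / 1.367 = 0.3680 g VSS/g soluble BOD₅.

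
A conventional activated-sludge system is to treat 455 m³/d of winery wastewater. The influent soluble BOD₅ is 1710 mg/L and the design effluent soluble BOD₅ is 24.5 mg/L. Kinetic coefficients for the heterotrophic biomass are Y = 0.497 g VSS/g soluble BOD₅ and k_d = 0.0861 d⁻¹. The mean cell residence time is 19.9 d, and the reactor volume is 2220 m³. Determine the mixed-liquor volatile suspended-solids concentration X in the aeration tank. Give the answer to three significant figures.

X ≈ 1260 mg/L

Solving the biomass balance for X: X = Y Q (S₀−S) θ_c / [V (1+k_d θ_c)] = 0.497 × 455 × (1710 − 24.5) × 19.9 / [2220 × (1 + 0.0861 × 19.9)] = 1259 mg/L.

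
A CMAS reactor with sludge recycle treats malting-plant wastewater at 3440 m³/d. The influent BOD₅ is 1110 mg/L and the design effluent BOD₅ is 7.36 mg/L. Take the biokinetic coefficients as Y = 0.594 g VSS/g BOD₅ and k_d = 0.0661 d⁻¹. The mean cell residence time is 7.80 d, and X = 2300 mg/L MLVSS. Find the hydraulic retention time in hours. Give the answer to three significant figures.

From the SRT design equation V = Y Q (S₀−S) θ_c / [X (1 + k_d θ_c)] = 0.594 × 3440 × (1110 − 7.36) × 7.80 / [2300 × (1 + 0.0661 × 7.80)] = 1.76×10^7 / 3486 = 5042 m³.
Hydraulic retention time τ = V/Q = 5042 / 3440 = 1.466 d = 35.17 h.

τ ≈ 35.2 h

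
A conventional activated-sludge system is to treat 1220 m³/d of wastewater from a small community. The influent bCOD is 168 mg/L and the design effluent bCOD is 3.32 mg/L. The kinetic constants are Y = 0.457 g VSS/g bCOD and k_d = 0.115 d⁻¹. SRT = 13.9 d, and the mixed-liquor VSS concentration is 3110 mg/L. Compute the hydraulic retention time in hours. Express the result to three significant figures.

τ ≈ 3.11 h

Rearranging the biomass balance for a CMAS with decay, V = Y·Q·ΔS·θ_c / [X·(1+k_d θ_c)] = 0.457 × 1220 × (168 − 3.32) × 13.9 / [3110 × (1 + 0.115 × 13.9)] = 1.28×10^6 / 8081 = 157.9 m³.
Hydraulic retention time τ = V/Q = 157.9 / 1220 = 0.1294 d = 3.107 h.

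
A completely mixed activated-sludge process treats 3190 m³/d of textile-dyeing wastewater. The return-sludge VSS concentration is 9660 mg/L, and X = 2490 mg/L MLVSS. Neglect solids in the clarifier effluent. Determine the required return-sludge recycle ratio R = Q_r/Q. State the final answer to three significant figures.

R ≈ 0.347

Mass balance around the secondary clarifier (neglecting effluent solids): R = X / (X_r − X) = 2490 / (9660 − 2490) = 0.3473.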